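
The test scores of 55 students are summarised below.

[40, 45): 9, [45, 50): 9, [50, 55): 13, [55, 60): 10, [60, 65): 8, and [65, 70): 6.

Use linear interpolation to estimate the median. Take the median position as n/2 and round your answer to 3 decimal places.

Cumulative frequencies: 9, 18, 31, 41, 49, 55
n = 55; position = n/2 = 27.5.
This falls in the class [50, 55): L = 50, F = 18, f = 13, h = 5.
Median ≈ 50 + ((27.5 − 18) / 13) × 5 = 53.6538

53.654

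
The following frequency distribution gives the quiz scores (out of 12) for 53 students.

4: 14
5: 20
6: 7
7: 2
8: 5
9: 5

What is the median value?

Cumulative frequencies: 14, 34, 41, 43, 48, 53
n = 53, so the median is the value in position (n+1)/2 = 27.
Position 27 falls at value 5.

5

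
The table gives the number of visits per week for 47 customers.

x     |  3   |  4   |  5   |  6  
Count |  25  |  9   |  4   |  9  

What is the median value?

3

Cumulative frequencies: 25, 34, 38, 47
n = 47, so the median is the value in position (n+1)/2 = 24.
Position 24 falls at value 3.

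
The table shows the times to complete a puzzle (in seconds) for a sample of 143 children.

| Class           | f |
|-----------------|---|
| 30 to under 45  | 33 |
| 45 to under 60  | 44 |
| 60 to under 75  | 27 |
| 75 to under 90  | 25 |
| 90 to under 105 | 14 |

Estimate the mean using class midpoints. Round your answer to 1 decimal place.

61.5

Midpoints: 37.5, 52.5, 67.5, 82.5, 97.5
Σfm = 33×37.5 + 44×52.5 + 27×67.5 + 25×82.5 + 14×97.5 = 8797.5
n = Σf = 143
Mean = 8797.5 / 143 = 61.5210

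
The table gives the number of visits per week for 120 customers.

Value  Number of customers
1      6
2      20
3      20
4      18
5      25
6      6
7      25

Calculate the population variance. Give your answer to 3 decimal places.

Values: 1, 2, 3, 4, 5, 6, 7
n = 120, Σfx = 514, mean = 4.2833
Σfx² = 2620
Σf(x − x̄)² = Σfx² − (Σfx)²/n = 2620 − 514²/120 = 418.3667
Population variance = 418.3667 / 120 = 3.4864

3.486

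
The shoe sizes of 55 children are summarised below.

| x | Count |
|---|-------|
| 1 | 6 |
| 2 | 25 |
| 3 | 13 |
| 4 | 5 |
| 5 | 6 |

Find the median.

2

Cumulative frequencies: 6, 31, 44, 49, 55
n = 55, so the median is the value in position (n+1)/2 = 28.
Position 28 falls at value 2.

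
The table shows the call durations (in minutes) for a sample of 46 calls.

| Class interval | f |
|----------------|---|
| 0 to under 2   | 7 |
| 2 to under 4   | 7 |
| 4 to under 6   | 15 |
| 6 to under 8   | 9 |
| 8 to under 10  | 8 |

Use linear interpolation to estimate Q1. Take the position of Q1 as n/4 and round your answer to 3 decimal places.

Cumulative frequencies: 7, 14, 29, 38, 46
n = 46; position = n/4 = 11.5.
This falls in the class 2 to under 4: L = 2, F = 7, f = 7, h = 2.
Lower quartile ≈ 2 + ((11.5 − 7) / 7) × 2 = 3.2857

3.286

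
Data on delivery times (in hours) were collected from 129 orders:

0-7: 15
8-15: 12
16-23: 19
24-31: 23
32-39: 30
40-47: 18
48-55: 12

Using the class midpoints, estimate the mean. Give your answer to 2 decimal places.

28.37

Midpoints: 3.5, 11.5, 19.5, 27.5, 35.5, 43.5, 51.5
Σfm = 15×3.5 + 12×11.5 + 19×19.5 + 23×27.5 + 30×35.5 + 18×43.5 + 12×51.5 = 3659.5
n = Σf = 129
Mean = 3659.5 / 129 = 28.3682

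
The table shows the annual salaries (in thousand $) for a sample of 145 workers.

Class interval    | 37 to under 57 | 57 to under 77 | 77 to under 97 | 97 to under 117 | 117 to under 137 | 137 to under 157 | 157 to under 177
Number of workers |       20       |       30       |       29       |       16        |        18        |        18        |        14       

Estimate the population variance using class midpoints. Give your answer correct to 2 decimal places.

1450.01

Midpoints: 47, 67, 87, 107, 127, 147, 167
n = 145, Σfm = 14455, mean = 99.6897
Σfm² = 1651265
Σf(m − x̄)² = Σfm² − (Σfm)²/n = 1651265 − 14455²/145 = 210251.0345
Population variance = 210251.0345 / 145 = 1450.0071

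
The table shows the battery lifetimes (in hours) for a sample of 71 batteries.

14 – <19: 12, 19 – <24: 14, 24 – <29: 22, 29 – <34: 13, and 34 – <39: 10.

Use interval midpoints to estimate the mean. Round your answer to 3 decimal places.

26.148

Midpoints: 16.5, 21.5, 26.5, 31.5, 36.5
Σfm = 12×16.5 + 14×21.5 + 22×26.5 + 13×31.5 + 10×36.5 = 1856.5
n = Σf = 71
Mean = 1856.5 / 71 = 26.1479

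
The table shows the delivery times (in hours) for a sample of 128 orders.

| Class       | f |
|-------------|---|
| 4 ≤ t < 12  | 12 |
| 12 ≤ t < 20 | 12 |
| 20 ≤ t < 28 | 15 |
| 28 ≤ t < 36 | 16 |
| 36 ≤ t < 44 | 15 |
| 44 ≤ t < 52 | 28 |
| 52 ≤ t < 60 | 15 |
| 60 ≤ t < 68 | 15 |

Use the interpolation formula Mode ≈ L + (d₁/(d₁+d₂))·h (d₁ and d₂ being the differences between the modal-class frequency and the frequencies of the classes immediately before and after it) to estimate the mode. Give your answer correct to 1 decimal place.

Modal class: 44 ≤ t < 52 (highest frequency 28).
d₁ = 28 − 15 = 13, d₂ = 28 − 15 = 13
Mode ≈ 44 + (13/(13+13)) × 8 = 44 + 4.0000 = 48.0000

48.0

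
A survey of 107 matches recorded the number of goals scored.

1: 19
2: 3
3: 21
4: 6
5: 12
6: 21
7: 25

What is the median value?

5

Cumulative frequencies: 19, 22, 43, 49, 61, 82, 107
n = 107, so the median is the value in position (n+1)/2 = 54.
Position 54 falls at value 5.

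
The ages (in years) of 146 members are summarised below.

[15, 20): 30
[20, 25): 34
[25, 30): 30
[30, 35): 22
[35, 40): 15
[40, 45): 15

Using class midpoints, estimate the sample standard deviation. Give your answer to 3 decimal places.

Midpoints: 17.5, 22.5, 27.5, 32.5, 37.5, 42.5
n = 146, Σfm = 4030, mean = 27.6027
Σfm² = 120512.5
Σf(m − x̄)² = Σfm² − (Σfm)²/n = 120512.5 − 4030²/146 = 9273.4589
Sample variance = 9273.4589 / 145 = 63.9549
Standard deviation = √63.9549 = 7.9972

7.997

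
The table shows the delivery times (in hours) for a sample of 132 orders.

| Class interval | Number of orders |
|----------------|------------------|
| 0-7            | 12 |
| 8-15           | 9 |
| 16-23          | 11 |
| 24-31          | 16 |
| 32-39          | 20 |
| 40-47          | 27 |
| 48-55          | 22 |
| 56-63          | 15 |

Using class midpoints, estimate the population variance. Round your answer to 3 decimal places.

Midpoints: 3.5, 11.5, 19.5, 27.5, 35.5, 43.5, 51.5, 59.5
n = 132, Σfm = 4710, mean = 35.6818
Σfm² = 205369
Σf(m − x̄)² = Σfm² − (Σfm)²/n = 205369 − 4710²/132 = 37307.6364
Population variance = 37307.6364 / 132 = 282.6336

282.634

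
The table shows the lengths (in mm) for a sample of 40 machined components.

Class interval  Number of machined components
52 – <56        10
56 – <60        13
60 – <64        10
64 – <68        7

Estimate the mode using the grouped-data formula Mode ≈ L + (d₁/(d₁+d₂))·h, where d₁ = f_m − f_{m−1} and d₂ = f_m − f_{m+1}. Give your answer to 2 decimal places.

Modal class: 56 – <60 (highest frequency 13).
d₁ = 13 − 10 = 3, d₂ = 13 − 10 = 3
Mode ≈ 56 + (3/(3+3)) × 4 = 56 + 2.0000 = 58.0000

58.00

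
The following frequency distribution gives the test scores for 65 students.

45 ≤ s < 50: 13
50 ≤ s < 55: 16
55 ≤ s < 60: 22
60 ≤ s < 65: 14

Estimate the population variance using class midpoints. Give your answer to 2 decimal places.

Midpoints: 47.5, 52.5, 57.5, 62.5
n = 65, Σfm = 3597.5, mean = 55.3462
Σfm² = 200856.25
Σf(m − x̄)² = Σfm² − (Σfm)²/n = 200856.25 − 3597.5²/65 = 1748.4615
Population variance = 1748.4615 / 65 = 26.8994

26.90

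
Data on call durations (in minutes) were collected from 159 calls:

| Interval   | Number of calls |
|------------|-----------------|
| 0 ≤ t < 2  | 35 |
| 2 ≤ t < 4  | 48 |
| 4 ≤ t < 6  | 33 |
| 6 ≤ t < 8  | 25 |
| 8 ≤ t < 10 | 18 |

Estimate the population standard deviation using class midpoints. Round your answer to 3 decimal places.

Midpoints: 1, 3, 5, 7, 9
n = 159, Σfm = 681, mean = 4.2830
Σfm² = 3975
Σf(m − x̄)² = Σfm² − (Σfm)²/n = 3975 − 681²/159 = 1058.2642
Population variance = 1058.2642 / 159 = 6.6557
Standard deviation = √6.6557 = 2.5799

2.580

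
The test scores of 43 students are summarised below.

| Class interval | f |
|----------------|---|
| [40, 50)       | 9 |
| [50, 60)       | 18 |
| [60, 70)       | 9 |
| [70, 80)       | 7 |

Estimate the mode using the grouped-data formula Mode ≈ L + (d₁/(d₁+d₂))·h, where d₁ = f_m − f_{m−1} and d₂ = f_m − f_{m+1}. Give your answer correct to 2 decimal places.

55.00

Modal class: [50, 60) (highest frequency 18).
d₁ = 18 − 9 = 9, d₂ = 18 − 9 = 9
Mode ≈ 50 + (9/(9+9)) × 10 = 50 + 5.0000 = 55.0000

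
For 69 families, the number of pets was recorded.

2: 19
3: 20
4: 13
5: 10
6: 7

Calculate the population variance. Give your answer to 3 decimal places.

Values: 2, 3, 4, 5, 6
n = 69, Σfx = 242, mean = 3.5072
Σfx² = 966
Σf(x − x̄)² = Σfx² − (Σfx)²/n = 966 − 242²/69 = 117.2464
Population variance = 117.2464 / 69 = 1.6992

1.699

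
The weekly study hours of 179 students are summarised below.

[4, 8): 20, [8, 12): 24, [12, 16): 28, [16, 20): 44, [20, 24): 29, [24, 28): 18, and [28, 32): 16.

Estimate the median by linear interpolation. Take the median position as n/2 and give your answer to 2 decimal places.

17.59

Cumulative frequencies: 20, 44, 72, 116, 145, 163, 179
n = 179; position = n/2 = 89.5.
This falls in the class [16, 20): L = 16, F = 72, f = 44, h = 4.
Median ≈ 16 + ((89.5 − 72) / 44) × 4 = 17.5909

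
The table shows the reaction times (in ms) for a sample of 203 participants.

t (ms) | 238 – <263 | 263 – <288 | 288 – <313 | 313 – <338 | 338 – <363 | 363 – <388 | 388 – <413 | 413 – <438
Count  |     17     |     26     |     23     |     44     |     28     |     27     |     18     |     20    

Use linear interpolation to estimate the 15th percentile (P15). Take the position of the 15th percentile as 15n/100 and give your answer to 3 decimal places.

Cumulative frequencies: 17, 43, 66, 110, 138, 165, 183, 203
n = 203; position = 15n/100 = 30.45.
This falls in the class 263 – <288: L = 263, F = 17, f = 26, h = 25.
15th percentile ≈ 263 + ((30.45 − 17) / 26) × 25 = 275.9327

275.933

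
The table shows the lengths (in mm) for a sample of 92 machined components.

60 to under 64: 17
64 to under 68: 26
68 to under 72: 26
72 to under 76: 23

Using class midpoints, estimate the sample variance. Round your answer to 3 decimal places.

17.955

Midpoints: 62, 66, 70, 74
n = 92, Σfm = 6292, mean = 68.3913
Σfm² = 431952
Σf(m − x̄)² = Σfm² − (Σfm)²/n = 431952 − 6292²/92 = 1633.9130
Sample variance = 1633.9130 / 91 = 17.9551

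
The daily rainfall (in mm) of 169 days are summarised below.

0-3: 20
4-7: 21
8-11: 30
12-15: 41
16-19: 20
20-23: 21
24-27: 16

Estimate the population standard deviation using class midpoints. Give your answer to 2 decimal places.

7.14

Midpoints: 1.5, 5.5, 9.5, 13.5, 17.5, 21.5, 25.5
n = 169, Σfm = 2193.5, mean = 12.9793
Σfm² = 37096.25
Σf(m − x̄)² = Σfm² − (Σfm)²/n = 37096.25 − 2193.5²/169 = 8626.1775
Population variance = 8626.1775 / 169 = 51.0425
Standard deviation = √51.0425 = 7.1444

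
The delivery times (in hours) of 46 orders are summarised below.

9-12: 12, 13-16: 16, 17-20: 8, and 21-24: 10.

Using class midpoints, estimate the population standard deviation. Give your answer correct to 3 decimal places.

Midpoints: 10.5, 14.5, 18.5, 22.5
n = 46, Σfm = 731, mean = 15.8913
Σfm² = 12487.5
Σf(m − x̄)² = Σfm² − (Σfm)²/n = 12487.5 − 731²/46 = 870.9565
Population variance = 870.9565 / 46 = 18.9338
Standard deviation = √18.9338 = 4.3513

4.351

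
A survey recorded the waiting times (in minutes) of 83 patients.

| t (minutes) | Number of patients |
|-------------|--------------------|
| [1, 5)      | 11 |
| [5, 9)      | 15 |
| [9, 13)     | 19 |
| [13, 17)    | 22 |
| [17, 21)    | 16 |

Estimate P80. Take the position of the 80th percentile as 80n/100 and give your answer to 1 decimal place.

16.9

Cumulative frequencies: 11, 26, 45, 67, 83
n = 83; position = 80n/100 = 66.4.
This falls in the class [13, 17): L = 13, F = 45, f = 22, h = 4.
80th percentile ≈ 13 + ((66.4 − 45) / 22) × 4 = 16.8909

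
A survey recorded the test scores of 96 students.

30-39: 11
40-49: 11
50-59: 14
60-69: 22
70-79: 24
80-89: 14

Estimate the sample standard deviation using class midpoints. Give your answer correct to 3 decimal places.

15.694

Midpoints: 34.5, 44.5, 54.5, 64.5, 74.5, 84.5
n = 96, Σfm = 6022, mean = 62.7292
Σfm² = 401154
Σf(m − x̄)² = Σfm² − (Σfm)²/n = 401154 − 6022²/96 = 23398.9583
Sample variance = 23398.9583 / 95 = 246.3048
Standard deviation = √246.3048 = 15.6941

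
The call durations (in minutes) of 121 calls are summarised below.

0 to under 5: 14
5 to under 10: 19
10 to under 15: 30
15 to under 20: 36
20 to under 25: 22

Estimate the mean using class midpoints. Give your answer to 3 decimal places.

Midpoints: 2.5, 7.5, 12.5, 17.5, 22.5
Σfm = 14×2.5 + 19×7.5 + 30×12.5 + 36×17.5 + 22×22.5 = 1677.5
n = Σf = 121
Mean = 1677.5 / 121 = 13.8636

13.864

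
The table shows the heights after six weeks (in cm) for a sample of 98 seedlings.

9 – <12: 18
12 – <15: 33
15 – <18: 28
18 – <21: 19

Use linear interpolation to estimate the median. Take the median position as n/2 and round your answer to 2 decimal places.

Cumulative frequencies: 18, 51, 79, 98
n = 98; position = n/2 = 49.
This falls in the class 12 – <15: L = 12, F = 18, f = 33, h = 3.
Median ≈ 12 + ((49 − 18) / 33) × 3 = 14.8182

14.82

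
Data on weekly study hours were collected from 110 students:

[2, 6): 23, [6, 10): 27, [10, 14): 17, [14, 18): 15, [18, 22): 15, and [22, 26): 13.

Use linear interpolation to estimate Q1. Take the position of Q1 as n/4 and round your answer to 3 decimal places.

Cumulative frequencies: 23, 50, 67, 82, 97, 110
n = 110; position = n/4 = 27.5.
This falls in the class [6, 10): L = 6, F = 23, f = 27, h = 4.
Lower quartile ≈ 6 + ((27.5 − 23) / 27) × 4 = 6.6667

6.667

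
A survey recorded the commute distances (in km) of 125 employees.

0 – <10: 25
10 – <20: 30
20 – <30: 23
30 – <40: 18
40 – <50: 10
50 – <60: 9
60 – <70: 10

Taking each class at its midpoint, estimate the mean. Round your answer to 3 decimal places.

27.000

Midpoints: 5, 15, 25, 35, 45, 55, 65
Σfm = 25×5 + 30×15 + 23×25 + 18×35 + 10×45 + 9×55 + 10×65 = 3375
n = Σf = 125
Mean = 3375 / 125 = 27.0000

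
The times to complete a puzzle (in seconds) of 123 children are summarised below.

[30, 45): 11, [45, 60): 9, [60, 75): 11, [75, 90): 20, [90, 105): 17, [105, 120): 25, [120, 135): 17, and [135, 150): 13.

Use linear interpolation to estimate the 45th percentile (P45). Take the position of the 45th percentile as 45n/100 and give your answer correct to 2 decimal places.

93.84

Cumulative frequencies: 11, 20, 31, 51, 68, 93, 110, 123
n = 123; position = 45n/100 = 55.35.
This falls in the class [90, 105): L = 90, F = 51, f = 17, h = 15.
45th percentile ≈ 90 + ((55.35 − 51) / 17) × 15 = 93.8382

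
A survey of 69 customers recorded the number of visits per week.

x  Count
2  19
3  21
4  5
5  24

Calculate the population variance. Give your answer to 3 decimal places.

Values: 2, 3, 4, 5
n = 69, Σfx = 241, mean = 3.4928
Σfx² = 945
Σf(x − x̄)² = Σfx² − (Σfx)²/n = 945 − 241²/69 = 103.2464
Population variance = 103.2464 / 69 = 1.4963

1.496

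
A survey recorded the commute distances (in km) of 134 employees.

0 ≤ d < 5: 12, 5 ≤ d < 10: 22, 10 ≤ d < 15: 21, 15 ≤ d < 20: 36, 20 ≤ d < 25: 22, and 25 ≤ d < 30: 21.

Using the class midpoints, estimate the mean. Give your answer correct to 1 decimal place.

16.1

Midpoints: 2.5, 7.5, 12.5, 17.5, 22.5, 27.5
Σfm = 12×2.5 + 22×7.5 + 21×12.5 + 36×17.5 + 22×22.5 + 21×27.5 = 2160
n = Σf = 134
Mean = 2160 / 134 = 16.1194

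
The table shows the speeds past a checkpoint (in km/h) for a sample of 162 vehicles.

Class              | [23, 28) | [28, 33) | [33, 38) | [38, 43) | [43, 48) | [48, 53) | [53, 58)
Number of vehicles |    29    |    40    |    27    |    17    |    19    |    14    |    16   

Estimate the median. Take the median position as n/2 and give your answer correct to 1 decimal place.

Cumulative frequencies: 29, 69, 96, 113, 132, 146, 162
n = 162; position = n/2 = 81.
This falls in the class [33, 38): L = 33, F = 69, f = 27, h = 5.
Median ≈ 33 + ((81 − 69) / 27) × 5 = 35.2222

35.2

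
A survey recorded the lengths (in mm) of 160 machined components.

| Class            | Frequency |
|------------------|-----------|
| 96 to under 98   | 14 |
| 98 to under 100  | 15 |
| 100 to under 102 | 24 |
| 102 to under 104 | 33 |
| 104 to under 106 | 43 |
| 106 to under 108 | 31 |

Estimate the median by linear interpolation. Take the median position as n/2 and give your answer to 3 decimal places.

103.636

Cumulative frequencies: 14, 29, 53, 86, 129, 160
n = 160; position = n/2 = 80.
This falls in the class 102 to under 104: L = 102, F = 53, f = 33, h = 2.
Median ≈ 102 + ((80 − 53) / 33) × 2 = 103.6364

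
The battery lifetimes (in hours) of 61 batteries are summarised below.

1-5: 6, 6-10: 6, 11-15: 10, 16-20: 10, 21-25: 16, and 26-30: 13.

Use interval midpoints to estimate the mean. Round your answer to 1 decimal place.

Midpoints: 3, 8, 13, 18, 23, 28
Σfm = 6×3 + 6×8 + 10×13 + 10×18 + 16×23 + 13×28 = 1108
n = Σf = 61
Mean = 1108 / 61 = 18.1639

18.2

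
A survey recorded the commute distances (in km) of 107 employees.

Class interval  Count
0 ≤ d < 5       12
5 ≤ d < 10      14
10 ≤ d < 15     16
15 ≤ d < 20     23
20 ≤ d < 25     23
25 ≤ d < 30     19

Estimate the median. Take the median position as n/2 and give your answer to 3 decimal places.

17.500

Cumulative frequencies: 12, 26, 42, 65, 88, 107
n = 107; position = n/2 = 53.5.
This falls in the class 15 ≤ d < 20: L = 15, F = 42, f = 23, h = 5.
Median ≈ 15 + ((53.5 − 42) / 23) × 5 = 17.5000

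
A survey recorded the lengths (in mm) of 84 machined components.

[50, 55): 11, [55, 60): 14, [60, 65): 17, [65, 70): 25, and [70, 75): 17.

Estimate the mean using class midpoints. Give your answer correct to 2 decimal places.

Midpoints: 52.5, 57.5, 62.5, 67.5, 72.5
Σfm = 11×52.5 + 14×57.5 + 17×62.5 + 25×67.5 + 17×72.5 = 5365
n = Σf = 84
Mean = 5365 / 84 = 63.8690

63.87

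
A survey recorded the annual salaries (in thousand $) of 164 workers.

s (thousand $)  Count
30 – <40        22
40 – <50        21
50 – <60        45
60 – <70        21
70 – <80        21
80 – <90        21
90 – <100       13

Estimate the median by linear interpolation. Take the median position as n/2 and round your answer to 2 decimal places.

Cumulative frequencies: 22, 43, 88, 109, 130, 151, 164
n = 164; position = n/2 = 82.
This falls in the class 50 – <60: L = 50, F = 43, f = 45, h = 10.
Median ≈ 50 + ((82 − 43) / 45) × 10 = 58.6667

58.67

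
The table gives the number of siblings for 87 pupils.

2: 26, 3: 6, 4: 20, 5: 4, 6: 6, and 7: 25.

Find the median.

4

Cumulative frequencies: 26, 32, 52, 56, 62, 87
n = 87, so the median is the value in position (n+1)/2 = 44.
Position 44 falls at value 4.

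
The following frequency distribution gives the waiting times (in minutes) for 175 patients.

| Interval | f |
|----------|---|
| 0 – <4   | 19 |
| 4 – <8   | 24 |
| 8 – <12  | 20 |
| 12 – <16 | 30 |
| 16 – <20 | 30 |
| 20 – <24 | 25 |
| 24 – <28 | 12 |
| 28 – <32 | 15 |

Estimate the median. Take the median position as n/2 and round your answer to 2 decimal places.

15.27

Cumulative frequencies: 19, 43, 63, 93, 123, 148, 160, 175
n = 175; position = n/2 = 87.5.
This falls in the class 12 – <16: L = 12, F = 63, f = 30, h = 4.
Median ≈ 12 + ((87.5 − 63) / 30) × 4 = 15.2667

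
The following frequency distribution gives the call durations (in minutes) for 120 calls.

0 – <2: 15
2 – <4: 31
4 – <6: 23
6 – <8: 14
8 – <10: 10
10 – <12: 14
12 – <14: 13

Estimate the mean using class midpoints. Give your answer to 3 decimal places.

6.117

Midpoints: 1, 3, 5, 7, 9, 11, 13
Σfm = 15×1 + 31×3 + 23×5 + 14×7 + 10×9 + 14×11 + 13×13 = 734
n = Σf = 120
Mean = 734 / 120 = 6.1167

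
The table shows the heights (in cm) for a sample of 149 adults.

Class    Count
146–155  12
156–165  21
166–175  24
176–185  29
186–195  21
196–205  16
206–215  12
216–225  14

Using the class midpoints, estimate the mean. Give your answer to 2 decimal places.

Midpoints: 150.5, 160.5, 170.5, 180.5, 190.5, 200.5, 210.5, 220.5
Σfm = 12×150.5 + 21×160.5 + 24×170.5 + 29×180.5 + 21×190.5 + 16×200.5 + 12×210.5 + 14×220.5 = 27324.5
n = Σf = 149
Mean = 27324.5 / 149 = 183.3859

183.39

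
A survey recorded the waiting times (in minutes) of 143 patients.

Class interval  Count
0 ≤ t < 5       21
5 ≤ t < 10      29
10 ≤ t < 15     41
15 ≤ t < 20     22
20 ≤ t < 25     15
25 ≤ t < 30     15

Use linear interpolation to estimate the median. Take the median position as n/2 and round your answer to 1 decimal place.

Cumulative frequencies: 21, 50, 91, 113, 128, 143
n = 143; position = n/2 = 71.5.
This falls in the class 10 ≤ t < 15: L = 10, F = 50, f = 41, h = 5.
Median ≈ 10 + ((71.5 − 50) / 41) × 5 = 12.6220

12.6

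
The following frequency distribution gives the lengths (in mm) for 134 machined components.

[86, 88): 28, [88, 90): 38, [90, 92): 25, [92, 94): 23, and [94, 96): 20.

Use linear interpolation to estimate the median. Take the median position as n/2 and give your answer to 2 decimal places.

90.08

Cumulative frequencies: 28, 66, 91, 114, 134
n = 134; position = n/2 = 67.
This falls in the class [90, 92): L = 90, F = 66, f = 25, h = 2.
Median ≈ 90 + ((67 − 66) / 25) × 2 = 90.0800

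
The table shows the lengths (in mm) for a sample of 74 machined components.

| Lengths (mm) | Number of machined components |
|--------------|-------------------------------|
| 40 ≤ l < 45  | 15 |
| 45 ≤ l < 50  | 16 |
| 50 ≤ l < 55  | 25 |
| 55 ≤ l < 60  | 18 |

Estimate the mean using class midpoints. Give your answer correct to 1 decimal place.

50.6

Midpoints: 42.5, 47.5, 52.5, 57.5
Σfm = 15×42.5 + 16×47.5 + 25×52.5 + 18×57.5 = 3745
n = Σf = 74
Mean = 3745 / 74 = 50.6081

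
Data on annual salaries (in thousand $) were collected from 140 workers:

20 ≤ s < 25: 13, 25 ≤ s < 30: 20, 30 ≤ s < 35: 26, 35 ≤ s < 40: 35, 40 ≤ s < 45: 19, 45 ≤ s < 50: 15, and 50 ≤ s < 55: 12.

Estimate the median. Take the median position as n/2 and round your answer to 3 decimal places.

Cumulative frequencies: 13, 33, 59, 94, 113, 128, 140
n = 140; position = n/2 = 70.
This falls in the class 35 ≤ s < 40: L = 35, F = 59, f = 35, h = 5.
Median ≈ 35 + ((70 − 59) / 35) × 5 = 36.5714

36.571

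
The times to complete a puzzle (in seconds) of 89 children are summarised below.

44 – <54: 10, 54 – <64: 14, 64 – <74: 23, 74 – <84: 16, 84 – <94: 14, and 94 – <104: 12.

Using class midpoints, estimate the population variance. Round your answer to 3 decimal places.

236.208

Midpoints: 49, 59, 69, 79, 89, 99
n = 89, Σfm = 6601, mean = 74.1685
Σfm² = 510609
Σf(m − x̄)² = Σfm² − (Σfm)²/n = 510609 − 6601²/89 = 21022.4719
Population variance = 21022.4719 / 89 = 236.2075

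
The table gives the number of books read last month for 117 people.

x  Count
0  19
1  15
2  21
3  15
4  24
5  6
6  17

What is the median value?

3

Cumulative frequencies: 19, 34, 55, 70, 94, 100, 117
n = 117, so the median is the value in position (n+1)/2 = 59.
Position 59 falls at value 3.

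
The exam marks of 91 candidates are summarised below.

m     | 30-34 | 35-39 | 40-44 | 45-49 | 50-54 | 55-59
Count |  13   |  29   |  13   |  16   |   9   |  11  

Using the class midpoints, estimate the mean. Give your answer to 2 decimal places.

Midpoints: 32, 37, 42, 47, 52, 57
Σfm = 13×32 + 29×37 + 13×42 + 16×47 + 9×52 + 11×57 = 3882
n = Σf = 91
Mean = 3882 / 91 = 42.6593

42.66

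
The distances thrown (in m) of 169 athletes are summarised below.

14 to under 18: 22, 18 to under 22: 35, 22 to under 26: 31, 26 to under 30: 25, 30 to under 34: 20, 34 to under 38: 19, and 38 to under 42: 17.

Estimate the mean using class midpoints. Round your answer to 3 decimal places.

26.627

Midpoints: 16, 20, 24, 28, 32, 36, 40
Σfm = 22×16 + 35×20 + 31×24 + 25×28 + 20×32 + 19×36 + 17×40 = 4500
n = Σf = 169
Mean = 4500 / 169 = 26.6272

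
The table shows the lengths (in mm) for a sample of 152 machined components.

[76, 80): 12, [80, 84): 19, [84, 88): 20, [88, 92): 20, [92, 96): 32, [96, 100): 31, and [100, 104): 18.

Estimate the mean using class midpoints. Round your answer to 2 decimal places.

Midpoints: 78, 82, 86, 90, 94, 98, 102
Σfm = 12×78 + 19×82 + 20×86 + 20×90 + 32×94 + 31×98 + 18×102 = 13896
n = Σf = 152
Mean = 13896 / 152 = 91.4211

91.42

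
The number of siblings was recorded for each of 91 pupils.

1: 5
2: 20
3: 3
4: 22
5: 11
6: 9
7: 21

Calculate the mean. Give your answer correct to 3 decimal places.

Values: 1, 2, 3, 4, 5, 6, 7
Σfx = 5×1 + 20×2 + 3×3 + 22×4 + 11×5 + 9×6 + 21×7 = 398
n = Σf = 91
Mean = 398 / 91 = 4.3736

4.374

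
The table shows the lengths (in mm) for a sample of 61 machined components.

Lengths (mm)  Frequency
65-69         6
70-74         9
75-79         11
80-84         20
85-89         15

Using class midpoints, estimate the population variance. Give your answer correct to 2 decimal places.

Midpoints: 67, 72, 77, 82, 87
n = 61, Σfm = 4842, mean = 79.3770
Σfm² = 386824
Σf(m − x̄)² = Σfm² − (Σfm)²/n = 386824 − 4842²/61 = 2480.3279
Population variance = 2480.3279 / 61 = 40.6611

40.66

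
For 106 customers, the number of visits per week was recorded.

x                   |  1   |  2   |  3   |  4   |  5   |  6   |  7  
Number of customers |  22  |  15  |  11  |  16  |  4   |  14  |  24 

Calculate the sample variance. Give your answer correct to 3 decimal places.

5.190

Values: 1, 2, 3, 4, 5, 6, 7
n = 106, Σfx = 421, mean = 3.9717
Σfx² = 2217
Σf(x − x̄)² = Σfx² − (Σfx)²/n = 2217 − 421²/106 = 544.9151
Sample variance = 544.9151 / 105 = 5.1897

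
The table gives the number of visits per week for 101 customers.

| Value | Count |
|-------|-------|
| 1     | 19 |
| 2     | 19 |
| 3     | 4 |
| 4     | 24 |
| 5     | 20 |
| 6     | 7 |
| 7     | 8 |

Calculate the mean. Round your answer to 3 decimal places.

Values: 1, 2, 3, 4, 5, 6, 7
Σfx = 19×1 + 19×2 + 4×3 + 24×4 + 20×5 + 7×6 + 8×7 = 363
n = Σf = 101
Mean = 363 / 101 = 3.5941

3.594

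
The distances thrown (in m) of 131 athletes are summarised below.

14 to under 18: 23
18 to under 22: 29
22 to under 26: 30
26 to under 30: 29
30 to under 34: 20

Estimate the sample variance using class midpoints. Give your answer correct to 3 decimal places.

28.274

Midpoints: 16, 20, 24, 28, 32
n = 131, Σfm = 3120, mean = 23.8168
Σfm² = 77984
Σf(m − x̄)² = Σfm² − (Σfm)²/n = 77984 − 3120²/131 = 3675.6031
Sample variance = 3675.6031 / 130 = 28.2739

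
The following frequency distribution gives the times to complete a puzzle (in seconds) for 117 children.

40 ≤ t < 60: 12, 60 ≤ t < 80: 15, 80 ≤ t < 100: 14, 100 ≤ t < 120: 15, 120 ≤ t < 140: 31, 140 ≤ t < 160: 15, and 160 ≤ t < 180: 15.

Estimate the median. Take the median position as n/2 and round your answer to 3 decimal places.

121.613

Cumulative frequencies: 12, 27, 41, 56, 87, 102, 117
n = 117; position = n/2 = 58.5.
This falls in the class 120 ≤ t < 140: L = 120, F = 56, f = 31, h = 20.
Median ≈ 120 + ((58.5 − 56) / 31) × 20 = 121.6129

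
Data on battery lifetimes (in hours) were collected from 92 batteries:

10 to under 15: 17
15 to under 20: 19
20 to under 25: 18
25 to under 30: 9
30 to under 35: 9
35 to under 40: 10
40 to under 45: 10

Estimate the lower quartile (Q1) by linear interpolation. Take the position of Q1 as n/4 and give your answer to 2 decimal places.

Cumulative frequencies: 17, 36, 54, 63, 72, 82, 92
n = 92; position = n/4 = 23.
This falls in the class 15 to under 20: L = 15, F = 17, f = 19, h = 5.
Lower quartile ≈ 15 + ((23 − 17) / 19) × 5 = 16.5789

16.58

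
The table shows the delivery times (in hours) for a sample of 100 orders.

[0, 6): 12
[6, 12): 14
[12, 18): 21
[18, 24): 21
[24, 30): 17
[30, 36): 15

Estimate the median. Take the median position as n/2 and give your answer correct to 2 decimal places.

Cumulative frequencies: 12, 26, 47, 68, 85, 100
n = 100; position = n/2 = 50.
This falls in the class [18, 24): L = 18, F = 47, f = 21, h = 6.
Median ≈ 18 + ((50 − 47) / 21) × 6 = 18.8571

18.86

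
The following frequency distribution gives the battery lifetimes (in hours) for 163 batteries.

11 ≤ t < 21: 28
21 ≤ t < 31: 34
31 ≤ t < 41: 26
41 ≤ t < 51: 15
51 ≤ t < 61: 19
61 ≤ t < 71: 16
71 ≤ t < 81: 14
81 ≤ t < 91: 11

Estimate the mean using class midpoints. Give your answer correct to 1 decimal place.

Midpoints: 16, 26, 36, 46, 56, 66, 76, 86
Σfm = 28×16 + 34×26 + 26×36 + 15×46 + 19×56 + 16×66 + 14×76 + 11×86 = 7088
n = Σf = 163
Mean = 7088 / 163 = 43.4847

43.5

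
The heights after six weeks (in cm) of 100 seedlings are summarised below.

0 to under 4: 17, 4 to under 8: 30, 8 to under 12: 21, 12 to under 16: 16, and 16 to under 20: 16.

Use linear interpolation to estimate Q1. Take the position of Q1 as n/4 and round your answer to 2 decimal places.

Cumulative frequencies: 17, 47, 68, 84, 100
n = 100; position = n/4 = 25.
This falls in the class 4 to under 8: L = 4, F = 17, f = 30, h = 4.
Lower quartile ≈ 4 + ((25 − 17) / 30) × 4 = 5.0667

5.07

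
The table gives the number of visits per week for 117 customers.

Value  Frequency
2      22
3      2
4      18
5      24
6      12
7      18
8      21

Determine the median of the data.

5

Cumulative frequencies: 22, 24, 42, 66, 78, 96, 117
n = 117, so the median is the value in position (n+1)/2 = 59.
Position 59 falls at value 5.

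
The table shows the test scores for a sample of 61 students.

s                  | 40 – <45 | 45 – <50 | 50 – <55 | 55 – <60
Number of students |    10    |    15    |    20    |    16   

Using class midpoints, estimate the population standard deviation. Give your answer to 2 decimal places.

Midpoints: 42.5, 47.5, 52.5, 57.5
n = 61, Σfm = 3107.5, mean = 50.9426
Σfm² = 159931.25
Σf(m − x̄)² = Σfm² − (Σfm)²/n = 159931.25 − 3107.5²/61 = 1627.0492
Population variance = 1627.0492 / 61 = 26.6729
Standard deviation = √26.6729 = 5.1646

5.16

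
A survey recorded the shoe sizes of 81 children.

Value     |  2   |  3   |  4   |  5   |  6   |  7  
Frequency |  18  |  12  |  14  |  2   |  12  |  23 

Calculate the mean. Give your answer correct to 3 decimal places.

4.580

Values: 2, 3, 4, 5, 6, 7
Σfx = 18×2 + 12×3 + 14×4 + 2×5 + 12×6 + 23×7 = 371
n = Σf = 81
Mean = 371 / 81 = 4.5802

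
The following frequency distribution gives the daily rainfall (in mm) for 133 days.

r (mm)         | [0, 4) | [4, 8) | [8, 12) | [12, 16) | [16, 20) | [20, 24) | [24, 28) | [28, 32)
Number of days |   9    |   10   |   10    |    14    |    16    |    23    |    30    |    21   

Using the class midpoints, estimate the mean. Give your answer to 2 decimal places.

Midpoints: 2, 6, 10, 14, 18, 22, 26, 30
Σfm = 9×2 + 10×6 + 10×10 + 14×14 + 16×18 + 23×22 + 30×26 + 21×30 = 2578
n = Σf = 133
Mean = 2578 / 133 = 19.3835

19.38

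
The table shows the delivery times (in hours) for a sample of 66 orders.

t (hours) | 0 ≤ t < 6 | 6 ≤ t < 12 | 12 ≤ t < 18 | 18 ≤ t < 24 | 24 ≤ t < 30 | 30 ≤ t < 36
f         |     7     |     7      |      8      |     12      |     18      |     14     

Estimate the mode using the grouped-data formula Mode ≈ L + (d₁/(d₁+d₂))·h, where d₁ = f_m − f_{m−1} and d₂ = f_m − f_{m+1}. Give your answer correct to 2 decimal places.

27.60

Modal class: 24 ≤ t < 30 (highest frequency 18).
d₁ = 18 − 12 = 6, d₂ = 18 − 14 = 4
Mode ≈ 24 + (6/(6+4)) × 6 = 24 + 3.6000 = 27.6000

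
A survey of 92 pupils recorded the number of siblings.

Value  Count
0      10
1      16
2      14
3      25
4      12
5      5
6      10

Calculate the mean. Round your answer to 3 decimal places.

2.739

Values: 0, 1, 2, 3, 4, 5, 6
Σfx = 10×0 + 16×1 + 14×2 + 25×3 + 12×4 + 5×5 + 10×6 = 252
n = Σf = 92
Mean = 252 / 92 = 2.7391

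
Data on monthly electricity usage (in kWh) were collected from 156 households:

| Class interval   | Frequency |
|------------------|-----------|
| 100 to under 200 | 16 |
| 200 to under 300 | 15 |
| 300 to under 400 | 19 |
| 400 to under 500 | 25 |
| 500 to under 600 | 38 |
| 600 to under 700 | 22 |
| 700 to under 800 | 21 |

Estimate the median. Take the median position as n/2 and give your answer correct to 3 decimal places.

507.895

Cumulative frequencies: 16, 31, 50, 75, 113, 135, 156
n = 156; position = n/2 = 78.
This falls in the class 500 to under 600: L = 500, F = 75, f = 38, h = 100.
Median ≈ 500 + ((78 − 75) / 38) × 100 = 507.8947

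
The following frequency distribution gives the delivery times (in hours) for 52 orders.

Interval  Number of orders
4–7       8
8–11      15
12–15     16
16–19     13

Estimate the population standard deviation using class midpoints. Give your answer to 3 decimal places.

4.067

Midpoints: 5.5, 9.5, 13.5, 17.5
n = 52, Σfm = 630, mean = 12.1154
Σfm² = 8493
Σf(m − x̄)² = Σfm² − (Σfm)²/n = 8493 − 630²/52 = 860.3077
Population variance = 860.3077 / 52 = 16.5444
Standard deviation = √16.5444 = 4.0675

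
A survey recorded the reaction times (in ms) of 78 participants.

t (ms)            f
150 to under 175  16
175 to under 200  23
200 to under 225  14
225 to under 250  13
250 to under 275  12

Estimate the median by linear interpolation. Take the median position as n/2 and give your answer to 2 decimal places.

Cumulative frequencies: 16, 39, 53, 66, 78
n = 78; position = n/2 = 39.
This falls in the class 175 to under 200: L = 175, F = 16, f = 23, h = 25.
Median ≈ 175 + ((39 − 16) / 23) × 25 = 200.0000

200.00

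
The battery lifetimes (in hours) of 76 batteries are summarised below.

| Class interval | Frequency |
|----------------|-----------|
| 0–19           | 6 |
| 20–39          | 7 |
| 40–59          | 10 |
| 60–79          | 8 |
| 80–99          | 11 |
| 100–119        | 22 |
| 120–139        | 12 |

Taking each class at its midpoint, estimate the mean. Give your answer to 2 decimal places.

82.39

Midpoints: 9.5, 29.5, 49.5, 69.5, 89.5, 109.5, 129.5
Σfm = 6×9.5 + 7×29.5 + 10×49.5 + 8×69.5 + 11×89.5 + 22×109.5 + 12×129.5 = 6262
n = Σf = 76
Mean = 6262 / 76 = 82.3947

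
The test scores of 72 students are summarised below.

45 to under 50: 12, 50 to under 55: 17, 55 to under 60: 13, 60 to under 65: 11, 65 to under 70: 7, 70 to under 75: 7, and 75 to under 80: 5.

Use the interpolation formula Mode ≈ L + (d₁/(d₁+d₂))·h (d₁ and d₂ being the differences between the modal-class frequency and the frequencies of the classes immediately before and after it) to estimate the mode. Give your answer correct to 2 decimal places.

Modal class: 50 to under 55 (highest frequency 17).
d₁ = 17 − 12 = 5, d₂ = 17 − 13 = 4
Mode ≈ 50 + (5/(5+4)) × 5 = 50 + 2.7778 = 52.7778

52.78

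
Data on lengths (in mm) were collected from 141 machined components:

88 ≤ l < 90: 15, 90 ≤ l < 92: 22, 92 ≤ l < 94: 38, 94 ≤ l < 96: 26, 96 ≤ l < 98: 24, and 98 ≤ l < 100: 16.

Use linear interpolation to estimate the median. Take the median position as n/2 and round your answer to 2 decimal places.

93.76

Cumulative frequencies: 15, 37, 75, 101, 125, 141
n = 141; position = n/2 = 70.5.
This falls in the class 92 ≤ l < 94: L = 92, F = 37, f = 38, h = 2.
Median ≈ 92 + ((70.5 − 37) / 38) × 2 = 93.7632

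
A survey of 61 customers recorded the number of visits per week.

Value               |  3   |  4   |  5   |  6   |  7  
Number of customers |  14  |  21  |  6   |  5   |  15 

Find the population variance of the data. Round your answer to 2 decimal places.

Values: 3, 4, 5, 6, 7
n = 61, Σfx = 291, mean = 4.7705
Σfx² = 1527
Σf(x − x̄)² = Σfx² − (Σfx)²/n = 1527 − 291²/61 = 138.7869
Population variance = 138.7869 / 61 = 2.2752

2.28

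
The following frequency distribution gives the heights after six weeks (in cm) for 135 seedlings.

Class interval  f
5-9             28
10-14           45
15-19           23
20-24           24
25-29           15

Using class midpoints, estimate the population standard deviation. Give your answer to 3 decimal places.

6.450

Midpoints: 7, 12, 17, 22, 27
n = 135, Σfm = 2060, mean = 15.2593
Σfm² = 37050
Σf(m − x̄)² = Σfm² − (Σfm)²/n = 37050 − 2060²/135 = 5615.9259
Population variance = 5615.9259 / 135 = 41.5995
Standard deviation = √41.5995 = 6.4498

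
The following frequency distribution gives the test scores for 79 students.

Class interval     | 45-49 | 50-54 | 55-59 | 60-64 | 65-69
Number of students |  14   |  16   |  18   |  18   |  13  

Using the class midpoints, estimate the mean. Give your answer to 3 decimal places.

Midpoints: 47, 52, 57, 62, 67
Σfm = 14×47 + 16×52 + 18×57 + 18×62 + 13×67 = 4503
n = Σf = 79
Mean = 4503 / 79 = 57.0000

57.000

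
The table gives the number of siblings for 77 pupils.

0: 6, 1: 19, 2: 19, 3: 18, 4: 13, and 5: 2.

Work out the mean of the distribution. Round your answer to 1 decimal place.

Values: 0, 1, 2, 3, 4, 5
Σfx = 6×0 + 19×1 + 19×2 + 18×3 + 13×4 + 2×5 = 173
n = Σf = 77
Mean = 173 / 77 = 2.2468

2.2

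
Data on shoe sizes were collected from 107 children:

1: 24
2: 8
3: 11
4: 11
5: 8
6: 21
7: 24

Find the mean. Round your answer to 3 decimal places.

4.215

Values: 1, 2, 3, 4, 5, 6, 7
Σfx = 24×1 + 8×2 + 11×3 + 11×4 + 8×5 + 21×6 + 24×7 = 451
n = Σf = 107
Mean = 451 / 107 = 4.2150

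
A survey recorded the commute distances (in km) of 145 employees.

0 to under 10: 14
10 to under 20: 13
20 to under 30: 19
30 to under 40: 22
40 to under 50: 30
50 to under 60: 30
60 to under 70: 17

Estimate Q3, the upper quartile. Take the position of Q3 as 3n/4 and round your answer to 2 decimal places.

53.58

Cumulative frequencies: 14, 27, 46, 68, 98, 128, 145
n = 145; position = 3n/4 = 108.75.
This falls in the class 50 to under 60: L = 50, F = 98, f = 30, h = 10.
Upper quartile ≈ 50 + ((108.75 − 98) / 30) × 10 = 53.5833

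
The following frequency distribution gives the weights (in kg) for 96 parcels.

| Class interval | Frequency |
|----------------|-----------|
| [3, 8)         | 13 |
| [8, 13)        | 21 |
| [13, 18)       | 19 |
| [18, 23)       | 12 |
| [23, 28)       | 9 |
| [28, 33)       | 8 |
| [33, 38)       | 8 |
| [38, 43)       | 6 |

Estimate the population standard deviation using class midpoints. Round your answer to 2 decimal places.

Midpoints: 5.5, 10.5, 15.5, 20.5, 25.5, 30.5, 35.5, 40.5
n = 96, Σfm = 1833, mean = 19.0938
Σfm² = 45534
Σf(m − x̄)² = Σfm² − (Σfm)²/n = 45534 − 1833²/96 = 10535.1562
Population variance = 10535.1562 / 96 = 109.7412
Standard deviation = √109.7412 = 10.4757

10.48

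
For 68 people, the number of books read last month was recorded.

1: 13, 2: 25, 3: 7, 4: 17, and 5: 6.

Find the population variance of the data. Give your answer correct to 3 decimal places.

Values: 1, 2, 3, 4, 5
n = 68, Σfx = 182, mean = 2.6765
Σfx² = 598
Σf(x − x̄)² = Σfx² − (Σfx)²/n = 598 − 182²/68 = 110.8824
Population variance = 110.8824 / 68 = 1.6306

1.631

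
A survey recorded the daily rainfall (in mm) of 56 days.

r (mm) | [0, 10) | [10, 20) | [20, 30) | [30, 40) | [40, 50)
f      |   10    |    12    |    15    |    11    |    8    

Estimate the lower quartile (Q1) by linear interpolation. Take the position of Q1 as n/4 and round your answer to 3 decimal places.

13.333

Cumulative frequencies: 10, 22, 37, 48, 56
n = 56; position = n/4 = 14.
This falls in the class [10, 20): L = 10, F = 10, f = 12, h = 10.
Lower quartile ≈ 10 + ((14 − 10) / 12) × 10 = 13.3333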